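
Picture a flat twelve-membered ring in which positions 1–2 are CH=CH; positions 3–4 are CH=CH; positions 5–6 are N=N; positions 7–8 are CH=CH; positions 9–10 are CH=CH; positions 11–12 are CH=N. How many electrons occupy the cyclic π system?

12

Every ring atom contributes a p orbital perpendicular to the ring (each doubly-bonded ring atom is sp² with one p-orbital electron; the doubly-bonded nitrogens are pyridine-type — their lone pairs lie in the ring plane, leaving one electron in the p orbital), so the π system is cyclic and fully conjugated.
Tallying contributions gives 6 × 2 = 12 from the 6 double-bond units.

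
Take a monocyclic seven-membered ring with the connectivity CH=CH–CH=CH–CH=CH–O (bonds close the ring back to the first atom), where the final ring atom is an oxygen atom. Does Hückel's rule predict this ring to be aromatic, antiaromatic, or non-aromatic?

Antiaromatic

Every ring atom contributes a p orbital perpendicular to the ring (each doubly-bonded ring atom is sp² with one p-orbital electron; the oxygen donates one lone pair from its p orbital), so the π system is cyclic and fully conjugated.
Counting π electrons: 3 × 2 = 6 from the double-bond units + 2 from the O atom = 8.
A 4n π count (8, n = 2) in a planar conjugated ring means antiaromatic.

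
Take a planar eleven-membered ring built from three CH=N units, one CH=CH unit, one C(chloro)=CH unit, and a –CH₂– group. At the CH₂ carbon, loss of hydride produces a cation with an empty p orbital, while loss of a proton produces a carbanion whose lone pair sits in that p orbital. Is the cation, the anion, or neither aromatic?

Once that carbon is sp², every ring atom has a p orbital and both ions are fully conjugated.
Cation: 5 × 2 + 0 = 10 π electrons → 4(2)+2, aromatic.
Anion: 5 × 2 + 2 = 12 π electrons → 4(3), antiaromatic.

The cation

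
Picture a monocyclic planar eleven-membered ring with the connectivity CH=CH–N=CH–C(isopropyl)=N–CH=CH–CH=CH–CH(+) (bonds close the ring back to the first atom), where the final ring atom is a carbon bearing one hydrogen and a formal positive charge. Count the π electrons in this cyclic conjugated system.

10

Every ring atom contributes a p orbital perpendicular to the ring (the double-bond atoms are sp², each contributing one p electron; each =N– nitrogen is pyridine-type (lone pair in the sp² plane, one electron in the p orbital); the carbocation has an empty p orbital), so the π system is cyclic and fully conjugated.
Counting π electrons: 5 × 2 = 10 from the double-bond units + 0 from the CH(+) atom = 10.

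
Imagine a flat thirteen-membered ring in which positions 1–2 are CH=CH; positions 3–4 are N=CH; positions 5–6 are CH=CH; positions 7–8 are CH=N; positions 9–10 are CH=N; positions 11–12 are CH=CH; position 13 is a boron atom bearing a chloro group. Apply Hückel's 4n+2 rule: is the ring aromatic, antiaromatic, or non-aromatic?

All ring atoms are sp² and supply a p orbital to the ring (the double-bond atoms are sp², each contributing one p electron; each sp² =N– keeps its lone pair in-plane and puts one electron into the π system; the boron has an empty p orbital); the conjugation is uninterrupted.
Adding the contributions, 6 × 2 = 12 from the double-bond units + 0 from the B(chloro) atom = 12.
A 4n π count (12, n = 3) in a planar conjugated ring means antiaromatic.

Antiaromatic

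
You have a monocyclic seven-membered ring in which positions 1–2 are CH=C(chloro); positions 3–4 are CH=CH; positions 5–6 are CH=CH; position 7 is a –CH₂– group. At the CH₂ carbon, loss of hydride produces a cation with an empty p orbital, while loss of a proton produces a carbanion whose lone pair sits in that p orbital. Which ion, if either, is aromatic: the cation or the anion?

In both ions every ring atom is sp² and contributes a p orbital, so both rings are fully conjugated.
Cation: 3 × 2 + 0 = 6 π electrons → 4(1)+2, aromatic.
Anion: 3 × 2 + 2 = 8 π electrons → 4(2), antiaromatic.

The cation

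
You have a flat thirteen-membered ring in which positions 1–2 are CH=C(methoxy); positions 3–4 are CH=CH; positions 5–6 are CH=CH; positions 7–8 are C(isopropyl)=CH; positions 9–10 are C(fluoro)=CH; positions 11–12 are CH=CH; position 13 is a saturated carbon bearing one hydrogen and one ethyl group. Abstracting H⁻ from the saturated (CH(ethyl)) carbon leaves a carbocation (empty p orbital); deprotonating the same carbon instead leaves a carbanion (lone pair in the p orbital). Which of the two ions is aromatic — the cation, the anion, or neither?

The anion

In either ion the ring is fully conjugated: every atom, including the new sp² carbon, supplies a p orbital.
Cation: 6 × 2 + 0 = 12 π electrons → 4(3), antiaromatic.
Anion: 6 × 2 + 2 = 14 π electrons → 4(3)+2, aromatic.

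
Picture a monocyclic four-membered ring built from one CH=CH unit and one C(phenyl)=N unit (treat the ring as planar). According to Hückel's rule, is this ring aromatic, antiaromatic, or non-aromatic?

Antiaromatic

The p orbitals form a continuous loop: every atom in a ring double bond is sp² and brings one electron to the p orbital; the doubly-bonded nitrogens are pyridine-type — their lone pairs lie in the ring plane, leaving one electron in the p orbital. The ring is fully conjugated.
Tallying contributions gives 2 × 2 = 4 from the 2 double-bond units.
With 4 = 4·1 π electrons, Hückel's rule classifies the planar ring as antiaromatic.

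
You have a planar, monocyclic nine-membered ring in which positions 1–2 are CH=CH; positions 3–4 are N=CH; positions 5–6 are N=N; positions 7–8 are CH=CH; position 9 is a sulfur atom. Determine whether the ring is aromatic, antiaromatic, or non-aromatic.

All ring atoms are sp² and supply a p orbital to the ring (the double-bond atoms are sp², each contributing one p electron; each =N– nitrogen is pyridine-type (lone pair in the sp² plane, one electron in the p orbital); the sulfur donates one lone pair from its p orbital); the conjugation is uninterrupted.
Tallying contributions gives 4 × 2 = 8 from the double-bond units + 2 from the S atom = 10.
10 = 4(2) + 2, which satisfies Hückel's 4n+2 rule.

Aromatic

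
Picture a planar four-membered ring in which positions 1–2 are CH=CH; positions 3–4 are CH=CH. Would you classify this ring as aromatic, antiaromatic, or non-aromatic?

All ring atoms are sp² and supply a p orbital to the ring (every atom in a ring double bond is sp² and brings one electron to the p orbital); the conjugation is uninterrupted.
Adding the contributions, 2 × 2 = 4 from the 2 double-bond units.
4 is a 4n count (n = 1), so the planar conjugated ring is antiaromatic.
This is cyclobutadiene.

Antiaromatic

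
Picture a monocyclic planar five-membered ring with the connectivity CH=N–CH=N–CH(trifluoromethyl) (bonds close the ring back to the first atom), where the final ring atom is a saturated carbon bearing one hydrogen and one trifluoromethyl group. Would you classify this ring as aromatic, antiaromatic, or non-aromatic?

Non-aromatic

Because that saturated carbon is sp³ and has no p orbital in the ring π system at the CH(trifluoromethyl) position, the π system cannot extend all the way around the ring.
A ring that is not fully conjugated cannot be aromatic or antiaromatic regardless of its π-electron count.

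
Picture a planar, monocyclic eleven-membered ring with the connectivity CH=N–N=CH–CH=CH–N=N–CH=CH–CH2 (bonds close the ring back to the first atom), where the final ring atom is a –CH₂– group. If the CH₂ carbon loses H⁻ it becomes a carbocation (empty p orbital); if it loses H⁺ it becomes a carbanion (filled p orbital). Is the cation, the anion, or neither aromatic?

The cation

Both ions have a continuous loop of p orbitals — each ring atom is sp².
Cation: 5 × 2 + 0 = 10 π electrons → 4(2)+2, aromatic.
Anion: 5 × 2 + 2 = 12 π electrons → 4(3), antiaromatic.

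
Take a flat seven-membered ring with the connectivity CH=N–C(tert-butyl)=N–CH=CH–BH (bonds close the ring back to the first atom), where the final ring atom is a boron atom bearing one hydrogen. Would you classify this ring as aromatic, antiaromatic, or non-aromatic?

All ring atoms are sp² and supply a p orbital to the ring (every atom in a ring double bond is sp² and brings one electron to the p orbital; each =N– nitrogen is pyridine-type (lone pair in the sp² plane, one electron in the p orbital); the boron has an empty p orbital); the conjugation is uninterrupted.
π-electron count: 3 × 2 = 6 from the double-bond units + 0 from the BH atom = 6.
That gives a 4n+2 count (6, n = 1).

Aromatic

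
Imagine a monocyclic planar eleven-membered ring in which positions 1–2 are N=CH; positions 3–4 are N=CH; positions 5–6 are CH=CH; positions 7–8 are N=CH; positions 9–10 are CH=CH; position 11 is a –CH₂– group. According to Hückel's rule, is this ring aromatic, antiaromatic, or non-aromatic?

The CH2 carbon is saturated: the tetrahedral CH₂ carbon is sp³ and has no p orbital in the ring π system. Conjugation is not continuous around the ring.
Broken conjugation rules out both aromaticity and antiaromaticity.

Non-aromatic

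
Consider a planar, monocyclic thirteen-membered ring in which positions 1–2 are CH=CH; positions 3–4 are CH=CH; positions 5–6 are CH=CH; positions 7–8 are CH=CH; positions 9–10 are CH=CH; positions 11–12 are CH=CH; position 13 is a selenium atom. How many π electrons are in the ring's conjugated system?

Every ring atom contributes a p orbital perpendicular to the ring (every atom in a ring double bond is sp² and brings one electron to the p orbital; the selenium donates one lone pair from its p orbital), so the π system is cyclic and fully conjugated.
Counting π electrons: 6 × 2 = 12 from the double-bond units + 2 from the Se atom = 14.

14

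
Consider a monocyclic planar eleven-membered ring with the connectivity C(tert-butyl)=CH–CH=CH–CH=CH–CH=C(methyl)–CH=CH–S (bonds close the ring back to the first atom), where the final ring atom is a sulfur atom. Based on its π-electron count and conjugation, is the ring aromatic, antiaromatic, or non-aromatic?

Check conjugation: each doubly-bonded ring atom is sp² with one p-orbital electron; the sulfur donates one lone pair from its p orbital — every position has a p orbital, so the cyclic π system is continuous.
Tallying contributions gives 5 × 2 = 10 from the double-bond units + 2 from the S atom = 12.
With 12 = 4·3 π electrons, Hückel's rule classifies the planar ring as antiaromatic.

Antiaromatic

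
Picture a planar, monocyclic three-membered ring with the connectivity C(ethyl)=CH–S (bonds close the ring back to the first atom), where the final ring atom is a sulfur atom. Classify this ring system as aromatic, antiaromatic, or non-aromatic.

Antiaromatic

All ring atoms are sp² and supply a p orbital to the ring (each doubly-bonded ring atom is sp² with one p-orbital electron; the sulfur donates one lone pair from its p orbital); the conjugation is uninterrupted.
Adding the contributions, 1 × 2 = 2 from the double-bond unit + 2 from the S atom = 4.
4 is a 4n count (n = 1), so the planar conjugated ring is antiaromatic.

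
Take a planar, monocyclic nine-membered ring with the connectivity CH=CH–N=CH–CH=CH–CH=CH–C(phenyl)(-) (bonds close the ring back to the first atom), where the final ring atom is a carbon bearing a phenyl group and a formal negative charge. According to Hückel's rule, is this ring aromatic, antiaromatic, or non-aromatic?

Aromatic

The p orbitals form a continuous loop: every atom in a ring double bond is sp² and brings one electron to the p orbital; the doubly-bonded nitrogens are pyridine-type — their lone pairs lie in the ring plane, leaving one electron in the p orbital; the carbanion's lone pair occupies the p orbital. The ring is fully conjugated.
Adding the contributions, 4 × 2 = 8 from the double-bond units + 2 from the C(phenyl)(-) atom = 10.
With 10 π electrons (n = 2), the Hückel 4n+2 condition holds.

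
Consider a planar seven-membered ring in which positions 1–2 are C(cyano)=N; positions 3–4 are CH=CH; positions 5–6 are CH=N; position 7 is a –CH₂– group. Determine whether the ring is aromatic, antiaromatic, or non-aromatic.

Non-aromatic

At the CH2 position, the tetrahedral CH₂ carbon is sp³ and has no p orbital in the ring π system; the ring's p-orbital overlap is broken there.
Hückel's rule only applies to fully conjugated rings, so this one is simply non-aromatic.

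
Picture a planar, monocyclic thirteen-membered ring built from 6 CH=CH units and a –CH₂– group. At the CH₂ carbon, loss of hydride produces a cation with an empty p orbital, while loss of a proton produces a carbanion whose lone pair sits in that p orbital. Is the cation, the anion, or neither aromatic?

In either ion the ring is fully conjugated: every atom, including the new sp² carbon, supplies a p orbital.
Cation: 6 × 2 + 0 = 12 π electrons → 4(3), antiaromatic.
Anion: 6 × 2 + 2 = 14 π electrons → 4(3)+2, aromatic.

The anion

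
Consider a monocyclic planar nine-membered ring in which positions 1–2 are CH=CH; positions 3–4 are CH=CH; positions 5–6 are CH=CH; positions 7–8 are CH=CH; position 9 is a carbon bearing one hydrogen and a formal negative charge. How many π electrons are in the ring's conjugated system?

10

Every ring atom contributes a p orbital perpendicular to the ring (every atom in a ring double bond is sp² and brings one electron to the p orbital; the carbanion's lone pair occupies the p orbital), so the π system is cyclic and fully conjugated.
Counting π electrons: 4 × 2 = 8 from the double-bond units + 2 from the CH(-) atom = 10.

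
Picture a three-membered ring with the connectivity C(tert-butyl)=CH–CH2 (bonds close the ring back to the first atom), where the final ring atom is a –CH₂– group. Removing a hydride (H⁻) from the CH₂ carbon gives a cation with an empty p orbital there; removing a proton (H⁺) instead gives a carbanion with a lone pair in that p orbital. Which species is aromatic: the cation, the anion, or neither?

The cation

Once that carbon is sp², every ring atom has a p orbital and both ions are fully conjugated.
Cation: 1 × 2 + 0 = 2 π electrons → 4(0)+2, aromatic.
Anion: 1 × 2 + 2 = 4 π electrons → 4(1), antiaromatic.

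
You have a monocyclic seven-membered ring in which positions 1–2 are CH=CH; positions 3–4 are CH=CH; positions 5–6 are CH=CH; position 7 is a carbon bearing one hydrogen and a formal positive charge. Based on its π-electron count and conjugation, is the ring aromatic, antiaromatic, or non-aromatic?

All ring atoms are sp² and supply a p orbital to the ring (each doubly-bonded ring atom is sp² with one p-orbital electron; the carbocation has an empty p orbital); the conjugation is uninterrupted.
Adding the contributions, 3 × 2 = 6 from the double-bond units + 0 from the CH(+) atom = 6.
6 = 4(1) + 2, which satisfies Hückel's 4n+2 rule.
(This ring is the tropylium cation.)

Aromatic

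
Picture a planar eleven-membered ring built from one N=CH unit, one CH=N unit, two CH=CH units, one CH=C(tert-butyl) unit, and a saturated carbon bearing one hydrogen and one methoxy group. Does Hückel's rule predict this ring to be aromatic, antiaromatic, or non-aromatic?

Non-aromatic

At the CH(methoxy) position, that saturated carbon is sp³ and has no p orbital in the ring π system; the ring's p-orbital overlap is broken there.
Without a continuous loop of overlapping p orbitals the Hückel electron count never comes into play.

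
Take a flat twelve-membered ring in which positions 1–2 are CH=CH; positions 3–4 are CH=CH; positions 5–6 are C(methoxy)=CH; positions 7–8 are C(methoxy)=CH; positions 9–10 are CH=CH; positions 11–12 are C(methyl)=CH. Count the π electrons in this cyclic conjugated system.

12

The p orbitals form a continuous loop: every atom in a ring double bond is sp² and brings one electron to the p orbital. The ring is fully conjugated.
Adding the contributions, 6 × 2 = 12 from the 6 double-bond units.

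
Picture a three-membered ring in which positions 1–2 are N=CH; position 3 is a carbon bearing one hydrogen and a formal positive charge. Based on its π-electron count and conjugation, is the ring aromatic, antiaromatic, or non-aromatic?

Aromatic

Check conjugation: the double-bond atoms are sp², each contributing one p electron; each sp² =N– keeps its lone pair in-plane and puts one electron into the π system; the carbocation has an empty p orbital — every position has a p orbital, so the cyclic π system is continuous.
Adding the contributions, 1 × 2 = 2 from the double-bond unit + 0 from the CH(+) atom = 2.
Since 2 = 4·0 + 2, the ring meets the 4n+2 criterion.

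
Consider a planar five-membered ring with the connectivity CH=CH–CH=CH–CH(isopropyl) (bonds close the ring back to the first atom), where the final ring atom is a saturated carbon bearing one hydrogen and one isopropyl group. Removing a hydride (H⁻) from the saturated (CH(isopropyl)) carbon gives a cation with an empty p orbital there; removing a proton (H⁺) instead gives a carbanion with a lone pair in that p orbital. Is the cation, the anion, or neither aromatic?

The anion

Once that carbon is sp², every ring atom has a p orbital and both ions are fully conjugated.
Cation: 2 × 2 + 0 = 4 π electrons → 4(1), antiaromatic.
Anion: 2 × 2 + 2 = 6 π electrons → 4(1)+2, aromatic.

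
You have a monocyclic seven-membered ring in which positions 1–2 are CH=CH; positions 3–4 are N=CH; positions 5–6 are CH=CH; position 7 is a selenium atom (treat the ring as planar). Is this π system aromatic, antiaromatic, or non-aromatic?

Every ring atom contributes a p orbital perpendicular to the ring (each doubly-bonded ring atom is sp² with one p-orbital electron; each =N– nitrogen is pyridine-type (lone pair in the sp² plane, one electron in the p orbital); the selenium donates one lone pair from its p orbital), so the π system is cyclic and fully conjugated.
Counting π electrons: 3 × 2 = 6 from the double-bond units + 2 from the Se atom = 8.
8 = 4(2); a planar, fully conjugated 4n system is antiaromatic.

Antiaromatic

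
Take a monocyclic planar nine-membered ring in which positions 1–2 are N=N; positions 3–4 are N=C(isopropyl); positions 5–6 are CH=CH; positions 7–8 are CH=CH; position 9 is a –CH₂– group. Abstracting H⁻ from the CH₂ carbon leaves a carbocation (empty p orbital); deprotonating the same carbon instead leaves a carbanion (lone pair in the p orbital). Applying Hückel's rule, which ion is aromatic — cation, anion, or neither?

Once that carbon is sp², every ring atom has a p orbital and both ions are fully conjugated.
Cation: 4 × 2 + 0 = 8 π electrons → 4(2), antiaromatic.
Anion: 4 × 2 + 2 = 10 π electrons → 4(2)+2, aromatic.

The anion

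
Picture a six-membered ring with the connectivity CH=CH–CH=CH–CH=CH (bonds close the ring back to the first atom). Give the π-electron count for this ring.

All ring atoms are sp² and supply a p orbital to the ring (each doubly-bonded ring atom is sp² with one p-orbital electron); the conjugation is uninterrupted.
π-electron count: 3 × 2 = 6 from the 3 double-bond units.
This is benzene.

6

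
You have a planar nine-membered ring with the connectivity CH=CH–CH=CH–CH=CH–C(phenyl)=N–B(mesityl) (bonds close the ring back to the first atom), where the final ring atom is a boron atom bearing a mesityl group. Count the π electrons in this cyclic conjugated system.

8

The p orbitals form a continuous loop: each doubly-bonded ring atom is sp² with one p-orbital electron; the doubly-bonded nitrogens are pyridine-type — their lone pairs lie in the ring plane, leaving one electron in the p orbital; the boron has an empty p orbital. The ring is fully conjugated.
π-electron count: 4 × 2 = 8 from the double-bond units + 0 from the B(mesityl) atom = 8.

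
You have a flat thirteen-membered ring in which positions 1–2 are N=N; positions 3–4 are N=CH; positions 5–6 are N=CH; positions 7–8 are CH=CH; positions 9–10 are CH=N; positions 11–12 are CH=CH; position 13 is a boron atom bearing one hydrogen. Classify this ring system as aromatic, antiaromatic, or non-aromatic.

Antiaromatic

All ring atoms are sp² and supply a p orbital to the ring (the double-bond atoms are sp², each contributing one p electron; each sp² =N– keeps its lone pair in-plane and puts one electron into the π system; the boron has an empty p orbital); the conjugation is uninterrupted.
Adding the contributions, 6 × 2 = 12 from the double-bond units + 0 from the BH atom = 12.
With 12 = 4·3 π electrons, Hückel's rule classifies the planar ring as antiaromatic.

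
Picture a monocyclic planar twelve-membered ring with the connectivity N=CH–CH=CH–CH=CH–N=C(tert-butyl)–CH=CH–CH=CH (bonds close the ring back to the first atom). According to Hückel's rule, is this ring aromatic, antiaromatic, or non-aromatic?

Check conjugation: the double-bond atoms are sp², each contributing one p electron; the doubly-bonded nitrogens are pyridine-type — their lone pairs lie in the ring plane, leaving one electron in the p orbital — every position has a p orbital, so the cyclic π system is continuous.
Adding the contributions, 6 × 2 = 12 from the 6 double-bond units.
12 is a 4n count (n = 3), so the planar conjugated ring is antiaromatic.

Antiaromatic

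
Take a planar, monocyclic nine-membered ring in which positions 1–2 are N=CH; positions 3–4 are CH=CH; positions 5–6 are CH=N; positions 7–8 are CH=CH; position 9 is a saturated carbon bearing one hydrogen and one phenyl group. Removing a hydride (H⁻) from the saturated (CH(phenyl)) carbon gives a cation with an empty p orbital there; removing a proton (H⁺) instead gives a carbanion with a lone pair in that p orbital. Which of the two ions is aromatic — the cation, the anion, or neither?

In either ion the ring is fully conjugated: every atom, including the new sp² carbon, supplies a p orbital.
Cation: 4 × 2 + 0 = 8 π electrons → 4(2), antiaromatic.
Anion: 4 × 2 + 2 = 10 π electrons → 4(2)+2, aromatic.

The anion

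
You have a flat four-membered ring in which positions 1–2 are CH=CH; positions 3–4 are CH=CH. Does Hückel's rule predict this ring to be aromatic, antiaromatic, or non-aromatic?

Check conjugation: every atom in a ring double bond is sp² and brings one electron to the p orbital — every position has a p orbital, so the cyclic π system is continuous.
Tallying contributions gives 2 × 2 = 4 from the 2 double-bond units.
With 4 = 4·1 π electrons, Hückel's rule classifies the planar ring as antiaromatic.

Antiaromatic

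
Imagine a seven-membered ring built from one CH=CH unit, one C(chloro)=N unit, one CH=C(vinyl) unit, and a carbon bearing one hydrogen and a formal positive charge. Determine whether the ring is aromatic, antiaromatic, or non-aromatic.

The p orbitals form a continuous loop: each doubly-bonded ring atom is sp² with one p-orbital electron; each =N– nitrogen is pyridine-type (lone pair in the sp² plane, one electron in the p orbital); the carbocation has an empty p orbital. The ring is fully conjugated.
π-electron count: 3 × 2 = 6 from the double-bond units + 0 from the CH(+) atom = 6.
With 6 π electrons (n = 1), the Hückel 4n+2 condition holds.

Aromatic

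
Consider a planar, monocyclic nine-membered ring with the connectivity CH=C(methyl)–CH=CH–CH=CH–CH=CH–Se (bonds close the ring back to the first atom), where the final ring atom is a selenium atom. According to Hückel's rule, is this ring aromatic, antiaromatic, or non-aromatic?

Check conjugation: each doubly-bonded ring atom is sp² with one p-orbital electron; the selenium donates one lone pair from its p orbital — every position has a p orbital, so the cyclic π system is continuous.
Counting π electrons: 4 × 2 = 8 from the double-bond units + 2 from the Se atom = 10.
That gives a 4n+2 count (10, n = 2).

Aromatic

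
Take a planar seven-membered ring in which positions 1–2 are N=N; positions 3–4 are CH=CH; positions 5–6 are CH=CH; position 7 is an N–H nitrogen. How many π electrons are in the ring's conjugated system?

8

All ring atoms are sp² and supply a p orbital to the ring (every atom in a ring double bond is sp² and brings one electron to the p orbital; each sp² =N– keeps its lone pair in-plane and puts one electron into the π system; the pyrrole-type nitrogen donates its lone pair from the p orbital); the conjugation is uninterrupted.
π-electron count: 3 × 2 = 6 from the double-bond units + 2 from the NH atom = 8.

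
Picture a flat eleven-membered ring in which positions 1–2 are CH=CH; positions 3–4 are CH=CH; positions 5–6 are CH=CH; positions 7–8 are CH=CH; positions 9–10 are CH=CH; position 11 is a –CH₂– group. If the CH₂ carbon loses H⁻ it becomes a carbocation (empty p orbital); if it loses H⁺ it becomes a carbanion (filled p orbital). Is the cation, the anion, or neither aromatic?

The cation

In both ions every ring atom is sp² and contributes a p orbital, so both rings are fully conjugated.
Cation: 5 × 2 + 0 = 10 π electrons → 4(2)+2, aromatic.
Anion: 5 × 2 + 2 = 12 π electrons → 4(3), antiaromatic.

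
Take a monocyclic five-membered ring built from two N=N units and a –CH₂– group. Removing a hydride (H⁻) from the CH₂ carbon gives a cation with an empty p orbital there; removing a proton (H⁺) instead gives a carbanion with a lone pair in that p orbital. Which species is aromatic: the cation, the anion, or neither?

The anion

In either ion the ring is fully conjugated: every atom, including the new sp² carbon, supplies a p orbital.
Cation: 2 × 2 + 0 = 4 π electrons → 4(1), antiaromatic.
Anion: 2 × 2 + 2 = 6 π electrons → 4(1)+2, aromatic.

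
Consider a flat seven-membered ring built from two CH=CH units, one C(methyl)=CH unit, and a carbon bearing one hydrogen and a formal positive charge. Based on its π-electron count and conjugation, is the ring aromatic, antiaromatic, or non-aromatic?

Aromatic

The p orbitals form a continuous loop: each doubly-bonded ring atom is sp² with one p-orbital electron; the carbocation has an empty p orbital. The ring is fully conjugated.
π-electron count: 3 × 2 = 6 from the double-bond units + 0 from the CH(+) atom = 6.
With 6 π electrons (n = 1), the Hückel 4n+2 condition holds.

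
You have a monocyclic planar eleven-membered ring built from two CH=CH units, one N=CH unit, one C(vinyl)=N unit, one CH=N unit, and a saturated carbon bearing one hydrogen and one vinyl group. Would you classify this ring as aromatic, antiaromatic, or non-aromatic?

The CH(vinyl) carbon is saturated: that saturated carbon is sp³ and has no p orbital in the ring π system. Conjugation is not continuous around the ring.
A ring that is not fully conjugated cannot be aromatic or antiaromatic regardless of its π-electron count.

Non-aromatic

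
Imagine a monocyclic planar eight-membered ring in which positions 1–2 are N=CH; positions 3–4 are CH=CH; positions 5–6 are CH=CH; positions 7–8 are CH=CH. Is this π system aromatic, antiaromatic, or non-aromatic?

The p orbitals form a continuous loop: the double-bond atoms are sp², each contributing one p electron; the doubly-bonded nitrogens are pyridine-type — their lone pairs lie in the ring plane, leaving one electron in the p orbital. The ring is fully conjugated.
Adding the contributions, 4 × 2 = 8 from the 4 double-bond units.
8 = 4(2); a planar, fully conjugated 4n system is antiaromatic.

Antiaromatic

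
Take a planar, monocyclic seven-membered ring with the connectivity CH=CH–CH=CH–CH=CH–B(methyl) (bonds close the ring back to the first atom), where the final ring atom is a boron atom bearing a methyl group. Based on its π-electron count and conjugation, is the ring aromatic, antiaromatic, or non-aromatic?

Check conjugation: each doubly-bonded ring atom is sp² with one p-orbital electron; the boron has an empty p orbital — every position has a p orbital, so the cyclic π system is continuous.
Tallying contributions gives 3 × 2 = 6 from the double-bond units + 0 from the B(methyl) atom = 6.
That gives a 4n+2 count (6, n = 1).

Aromatic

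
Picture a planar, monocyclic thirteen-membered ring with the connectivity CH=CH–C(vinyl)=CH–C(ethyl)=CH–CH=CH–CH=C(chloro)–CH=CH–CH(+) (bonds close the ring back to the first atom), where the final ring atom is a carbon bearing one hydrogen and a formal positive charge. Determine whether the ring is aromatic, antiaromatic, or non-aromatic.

Check conjugation: each doubly-bonded ring atom is sp² with one p-orbital electron; the carbocation has an empty p orbital — every position has a p orbital, so the cyclic π system is continuous.
π-electron count: 6 × 2 = 12 from the double-bond units + 0 from the CH(+) atom = 12.
A 4n π count (12, n = 3) in a planar conjugated ring means antiaromatic.

Antiaromatic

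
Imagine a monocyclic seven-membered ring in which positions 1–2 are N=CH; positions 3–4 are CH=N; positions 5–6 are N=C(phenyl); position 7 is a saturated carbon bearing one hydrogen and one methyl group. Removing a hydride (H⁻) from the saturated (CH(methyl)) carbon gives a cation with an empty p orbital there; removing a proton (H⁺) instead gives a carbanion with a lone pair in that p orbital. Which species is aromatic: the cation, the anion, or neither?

In either ion the ring is fully conjugated: every atom, including the new sp² carbon, supplies a p orbital.
Cation: 3 × 2 + 0 = 6 π electrons → 4(1)+2, aromatic.
Anion: 3 × 2 + 2 = 8 π electrons → 4(2), antiaromatic.

The cation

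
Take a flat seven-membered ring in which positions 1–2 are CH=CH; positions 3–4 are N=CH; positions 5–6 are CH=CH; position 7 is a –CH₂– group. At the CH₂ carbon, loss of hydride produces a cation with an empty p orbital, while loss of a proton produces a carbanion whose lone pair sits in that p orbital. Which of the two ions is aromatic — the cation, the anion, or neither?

The cation

Both ions have a continuous loop of p orbitals — each ring atom is sp².
Cation: 3 × 2 + 0 = 6 π electrons → 4(1)+2, aromatic.
Anion: 3 × 2 + 2 = 8 π electrons → 4(2), antiaromatic.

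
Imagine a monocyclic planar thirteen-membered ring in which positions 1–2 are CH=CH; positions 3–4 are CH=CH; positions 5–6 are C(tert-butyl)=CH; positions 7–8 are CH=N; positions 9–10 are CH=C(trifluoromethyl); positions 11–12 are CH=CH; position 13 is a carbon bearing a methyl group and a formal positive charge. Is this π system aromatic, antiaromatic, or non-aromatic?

Check conjugation: the double-bond atoms are sp², each contributing one p electron; the doubly-bonded nitrogens are pyridine-type — their lone pairs lie in the ring plane, leaving one electron in the p orbital; the carbocation has an empty p orbital — every position has a p orbital, so the cyclic π system is continuous.
Counting π electrons: 6 × 2 = 12 from the double-bond units + 0 from the C(methyl)(+) atom = 12.
12 = 4(3); a planar, fully conjugated 4n system is antiaromatic.

Antiaromatic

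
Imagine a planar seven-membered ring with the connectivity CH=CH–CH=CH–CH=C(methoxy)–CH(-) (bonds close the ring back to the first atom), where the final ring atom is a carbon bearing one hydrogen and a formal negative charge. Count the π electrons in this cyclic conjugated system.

8

The p orbitals form a continuous loop: each doubly-bonded ring atom is sp² with one p-orbital electron; the carbanion's lone pair occupies the p orbital. The ring is fully conjugated.
Adding the contributions, 3 × 2 = 6 from the double-bond units + 2 from the CH(-) atom = 8.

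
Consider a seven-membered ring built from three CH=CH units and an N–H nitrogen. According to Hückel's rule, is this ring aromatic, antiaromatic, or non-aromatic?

Antiaromatic

The p orbitals form a continuous loop: each doubly-bonded ring atom is sp² with one p-orbital electron; the pyrrole-type nitrogen donates its lone pair from the p orbital. The ring is fully conjugated.
Counting π electrons: 3 × 2 = 6 from the double-bond units + 2 from the NH atom = 8.
With 8 = 4·2 π electrons, Hückel's rule classifies the planar ring as antiaromatic.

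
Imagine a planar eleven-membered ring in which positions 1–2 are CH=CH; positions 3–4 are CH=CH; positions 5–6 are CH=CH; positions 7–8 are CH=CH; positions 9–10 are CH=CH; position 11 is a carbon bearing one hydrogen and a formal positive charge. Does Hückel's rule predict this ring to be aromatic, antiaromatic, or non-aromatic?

Aromatic

Every ring atom contributes a p orbital perpendicular to the ring (each doubly-bonded ring atom is sp² with one p-orbital electron; the carbocation has an empty p orbital), so the π system is cyclic and fully conjugated.
π-electron count: 5 × 2 = 10 from the double-bond units + 0 from the CH(+) atom = 10.
That gives a 4n+2 count (10, n = 2).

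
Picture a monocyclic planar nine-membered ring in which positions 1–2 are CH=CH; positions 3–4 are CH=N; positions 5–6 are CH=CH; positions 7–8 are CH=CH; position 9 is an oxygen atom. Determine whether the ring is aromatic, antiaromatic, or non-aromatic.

The p orbitals form a continuous loop: every atom in a ring double bond is sp² and brings one electron to the p orbital; the doubly-bonded nitrogens are pyridine-type — their lone pairs lie in the ring plane, leaving one electron in the p orbital; the oxygen donates one lone pair from its p orbital. The ring is fully conjugated.
Tallying contributions gives 4 × 2 = 8 from the double-bond units + 2 from the O atom = 10.
10 = 4(2) + 2, which satisfies Hückel's 4n+2 rule.

Aromatic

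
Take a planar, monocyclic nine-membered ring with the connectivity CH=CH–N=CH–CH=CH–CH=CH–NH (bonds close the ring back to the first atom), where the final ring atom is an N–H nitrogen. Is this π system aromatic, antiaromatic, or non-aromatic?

Aromatic

Every ring atom contributes a p orbital perpendicular to the ring (each doubly-bonded ring atom is sp² with one p-orbital electron; each =N– nitrogen is pyridine-type (lone pair in the sp² plane, one electron in the p orbital); the pyrrole-type nitrogen donates its lone pair from the p orbital), so the π system is cyclic and fully conjugated.
π-electron count: 4 × 2 = 8 from the double-bond units + 2 from the NH atom = 10.
Since 10 = 4·2 + 2, the ring meets the 4n+2 criterion.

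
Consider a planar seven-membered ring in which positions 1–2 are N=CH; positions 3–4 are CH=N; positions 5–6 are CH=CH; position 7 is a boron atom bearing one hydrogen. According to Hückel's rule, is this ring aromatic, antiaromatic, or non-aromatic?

The p orbitals form a continuous loop: the double-bond atoms are sp², each contributing one p electron; each sp² =N– keeps its lone pair in-plane and puts one electron into the π system; the boron has an empty p orbital. The ring is fully conjugated.
π-electron count: 3 × 2 = 6 from the double-bond units + 0 from the BH atom = 6.
Since 6 = 4·1 + 2, the ring meets the 4n+2 criterion.

Aromatic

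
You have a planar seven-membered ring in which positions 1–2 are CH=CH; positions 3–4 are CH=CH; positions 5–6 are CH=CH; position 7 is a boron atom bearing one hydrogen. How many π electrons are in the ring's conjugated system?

6

All ring atoms are sp² and supply a p orbital to the ring (the double-bond atoms are sp², each contributing one p electron; the boron has an empty p orbital); the conjugation is uninterrupted.
Counting π electrons: 3 × 2 = 6 from the double-bond units + 0 from the BH atom = 6.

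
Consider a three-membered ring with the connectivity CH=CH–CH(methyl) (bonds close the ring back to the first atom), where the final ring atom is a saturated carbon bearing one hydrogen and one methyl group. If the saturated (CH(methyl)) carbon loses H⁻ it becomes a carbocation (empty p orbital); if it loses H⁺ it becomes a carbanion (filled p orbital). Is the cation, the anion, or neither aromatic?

Both ions have a continuous loop of p orbitals — each ring atom is sp².
Cation: 1 × 2 + 0 = 2 π electrons → 4(0)+2, aromatic.
Anion: 1 × 2 + 2 = 4 π electrons → 4(1), antiaromatic.

The cation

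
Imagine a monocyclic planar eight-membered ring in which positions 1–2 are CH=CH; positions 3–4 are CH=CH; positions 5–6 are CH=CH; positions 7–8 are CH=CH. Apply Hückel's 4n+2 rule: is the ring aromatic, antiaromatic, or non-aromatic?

Check conjugation: every atom in a ring double bond is sp² and brings one electron to the p orbital — every position has a p orbital, so the cyclic π system is continuous.
Tallying contributions gives 4 × 2 = 8 from the 4 double-bond units.
8 is a 4n count (n = 2), so the planar conjugated ring is antiaromatic.
(This ring is cyclooctatetraene.)

Antiaromatic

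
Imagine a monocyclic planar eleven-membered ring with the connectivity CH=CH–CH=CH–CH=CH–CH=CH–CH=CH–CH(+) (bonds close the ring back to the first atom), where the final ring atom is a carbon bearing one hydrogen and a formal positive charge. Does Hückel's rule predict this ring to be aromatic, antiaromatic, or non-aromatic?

Every ring atom contributes a p orbital perpendicular to the ring (the double-bond atoms are sp², each contributing one p electron; the carbocation has an empty p orbital), so the π system is cyclic and fully conjugated.
Adding the contributions, 5 × 2 = 10 from the double-bond units + 0 from the CH(+) atom = 10.
Since 10 = 4·2 + 2, the ring meets the 4n+2 criterion.

Aromatic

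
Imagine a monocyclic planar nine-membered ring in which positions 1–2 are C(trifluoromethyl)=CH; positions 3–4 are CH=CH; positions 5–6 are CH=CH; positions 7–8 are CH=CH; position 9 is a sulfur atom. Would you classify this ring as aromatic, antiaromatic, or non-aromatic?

The p orbitals form a continuous loop: each doubly-bonded ring atom is sp² with one p-orbital electron; the sulfur donates one lone pair from its p orbital. The ring is fully conjugated.
Adding the contributions, 4 × 2 = 8 from the double-bond units + 2 from the S atom = 10.
10 = 4(2) + 2, which satisfies Hückel's 4n+2 rule.

Aromatic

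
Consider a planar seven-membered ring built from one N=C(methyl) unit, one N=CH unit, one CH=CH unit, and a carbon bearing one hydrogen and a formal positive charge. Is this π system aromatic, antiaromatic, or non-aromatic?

Aromatic

All ring atoms are sp² and supply a p orbital to the ring (each doubly-bonded ring atom is sp² with one p-orbital electron; each =N– nitrogen is pyridine-type (lone pair in the sp² plane, one electron in the p orbital); the carbocation has an empty p orbital); the conjugation is uninterrupted.
Tallying contributions gives 3 × 2 = 6 from the double-bond units + 0 from the CH(+) atom = 6.
6 = 4(1) + 2, which satisfies Hückel's 4n+2 rule.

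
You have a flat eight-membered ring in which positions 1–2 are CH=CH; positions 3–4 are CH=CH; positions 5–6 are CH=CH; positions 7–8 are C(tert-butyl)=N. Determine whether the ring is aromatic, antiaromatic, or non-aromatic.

Antiaromatic

Every ring atom contributes a p orbital perpendicular to the ring (the double-bond atoms are sp², each contributing one p electron; the doubly-bonded nitrogens are pyridine-type — their lone pairs lie in the ring plane, leaving one electron in the p orbital), so the π system is cyclic and fully conjugated.
Tallying contributions gives 4 × 2 = 8 from the 4 double-bond units.
A 4n π count (8, n = 2) in a planar conjugated ring means antiaromatic.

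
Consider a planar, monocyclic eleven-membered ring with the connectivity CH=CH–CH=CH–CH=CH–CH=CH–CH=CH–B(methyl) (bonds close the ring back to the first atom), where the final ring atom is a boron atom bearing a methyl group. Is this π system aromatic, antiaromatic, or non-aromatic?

Aromatic

All ring atoms are sp² and supply a p orbital to the ring (every atom in a ring double bond is sp² and brings one electron to the p orbital; the boron has an empty p orbital); the conjugation is uninterrupted.
π-electron count: 5 × 2 = 10 from the double-bond units + 0 from the B(methyl) atom = 10.
Since 10 = 4·2 + 2, the ring meets the 4n+2 criterion.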